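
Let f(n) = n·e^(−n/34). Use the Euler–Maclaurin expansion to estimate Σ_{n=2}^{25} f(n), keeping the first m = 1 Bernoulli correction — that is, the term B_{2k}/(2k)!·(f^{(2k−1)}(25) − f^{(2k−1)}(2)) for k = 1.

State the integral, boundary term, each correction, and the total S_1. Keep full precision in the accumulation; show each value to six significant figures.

S_1 ≈ 199.343

The integral term ∫_2^25 x·e^(−x/34) dx = 192.472.
Endpoint term: (f(2) + f(25))/2 = (1.88575 + 11.9841)/2 = 6.93493.
So far: 199.407.
Correction k=1: B_{2}/2! · (f^{(1)}(25) − f^{(1)}(2)) = 1/12 · (0.126891 − 0.887410) = -0.0633766.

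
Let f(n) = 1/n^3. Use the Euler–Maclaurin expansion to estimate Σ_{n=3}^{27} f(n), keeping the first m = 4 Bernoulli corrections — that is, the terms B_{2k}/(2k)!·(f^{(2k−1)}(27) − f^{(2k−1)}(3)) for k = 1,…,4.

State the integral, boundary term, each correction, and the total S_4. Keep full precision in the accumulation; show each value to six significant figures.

S_4 ≈ 0.0763954

∫_3^27 1/x^3 dx evaluates to 0.0548697.
Endpoint term: (f(3) + f(27))/2 = (0.0370370 + 5.08053e-05)/2 = 0.0185439.
Integral + boundary = 0.0734136.
Correction k=1: B_{2}/2! · (f^{(1)}(27) − f^{(1)}(3)) = 1/12 · (-5.64503e-06 − (-0.0370370)) = 0.00308595.
Running total after k=1: 0.0764996.
Correction k=2: B_{4}/4! · (f^{(3)}(27) − f^{(3)}(3)) = −1/720 · (-1.54870e-07 − (-0.0823045)) = -0.000114312.
Running total after k=2: 0.0763852.
Correction k=3: B_{6}/6! · (f^{(5)}(27) − f^{(5)}(3)) = 1/30240 · (-8.92258e-09 − (-0.384088)) = 1.27013e-05.
Running total after k=3: 0.0763979.
Correction k=4: B_{8}/8! · (f^{(7)}(27) − f^{(7)}(3)) = −1/1209600 · (-8.81242e-10 − (-3.07270)) = -2.54026e-06.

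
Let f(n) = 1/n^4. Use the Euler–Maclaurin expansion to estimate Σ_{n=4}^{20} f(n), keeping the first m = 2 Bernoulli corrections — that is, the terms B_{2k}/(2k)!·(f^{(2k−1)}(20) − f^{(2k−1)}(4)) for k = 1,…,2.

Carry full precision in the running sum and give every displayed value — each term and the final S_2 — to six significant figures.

S_2 ≈ 0.00743816

Integral: ∫_4^20 1/x^4 dx = 0.00516667.
Endpoint term: (f(4) + f(20))/2 = (0.00390625 + 6.25000e-06)/2 = 0.00195625.
Integral + boundary = 0.00712292.
Order-1 term: 1/12 · (-1.25000e-06 − (-0.00390625)) = 0.000325417.
Running total after k=1: 0.00744833.
Order-2 term: −1/720 · (-9.37500e-08 − (-0.00732422)) = -1.01724e-05.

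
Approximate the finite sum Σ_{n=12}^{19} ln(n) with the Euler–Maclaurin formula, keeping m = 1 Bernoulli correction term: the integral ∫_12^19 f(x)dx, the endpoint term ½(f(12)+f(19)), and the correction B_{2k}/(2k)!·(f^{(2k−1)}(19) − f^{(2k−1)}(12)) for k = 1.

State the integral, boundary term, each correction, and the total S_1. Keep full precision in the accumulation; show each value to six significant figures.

The integral term ∫_12^19 ln(x) dx = 19.1255.
½[f(12) + f(19)] = ½[2.48491 + 2.94444] = 2.71467.
Integral + boundary = 21.8401.
Order-1 term: 1/12 · (0.0526316 − 0.0833333) = -0.00255848.

S_1 ≈ 21.8376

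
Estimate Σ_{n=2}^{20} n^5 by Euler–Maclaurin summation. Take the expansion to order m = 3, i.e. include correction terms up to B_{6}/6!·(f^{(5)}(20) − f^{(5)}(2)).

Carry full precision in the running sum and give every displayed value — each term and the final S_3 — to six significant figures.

S_3 ≈ 1.23333e+07

Integral: ∫_2^20 x^5 dx = 1.06667e+07.
½[f(2) + f(20)] = ½[32.0000 + 3.20000e+06] = 1.60002e+06.
Running total after boundary: 1.22667e+07.
Correction k=1: B_{2}/2! · (f^{(1)}(20) − f^{(1)}(2)) = 1/12 · (800000 − 80.0000) = 66660.0.
After k=1: 1.23333e+07.
Correction k=2: B_{4}/4! · (f^{(3)}(20) − f^{(3)}(2)) = −1/720 · (24000.0 − 240.000) = -33.0000.
After k=2: 1.23333e+07.
Correction k=3: B_{6}/6! · (f^{(5)}(20) − f^{(5)}(2)) = 1/30240 · (120.000 − 120.000) = 0.00000.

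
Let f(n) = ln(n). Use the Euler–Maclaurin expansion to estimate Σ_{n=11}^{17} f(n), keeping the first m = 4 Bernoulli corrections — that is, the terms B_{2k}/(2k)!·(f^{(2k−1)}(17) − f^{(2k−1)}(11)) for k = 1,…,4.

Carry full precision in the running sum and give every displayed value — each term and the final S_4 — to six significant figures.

S_4 ≈ 18.4007

∫_11^17 ln(x) dx evaluates to 15.7878.
½[f(11) + f(17)] = ½[2.39790 + 2.83321] = 2.61555.
So far: 18.4033.
k=1: B_{2}/(2)! × [f^{(1)}(17) − f^{(1)}(11)] = 1/12 × (0.0588235 − 0.0909091) = -0.00267380.
Running total after k=1: 18.4007.
k=2: B_{4}/(4)! × [f^{(3)}(17) − f^{(3)}(11)] = −1/720 × (0.000407083 − 0.00150263) = 1.52159e-06.
Running total after k=2: 18.4007.
k=3: B_{6}/(6)! × [f^{(5)}(17) − f^{(5)}(11)] = 1/30240 × (1.69031e-05 − 0.000149021) = -4.36898e-09.
Running total after k=3: 18.4007.
k=4: B_{8}/(8)! × [f^{(7)}(17) − f^{(7)}(11)] = −1/1209600 × (1.75465e-06 − 3.69474e-05) = 2.90945e-11.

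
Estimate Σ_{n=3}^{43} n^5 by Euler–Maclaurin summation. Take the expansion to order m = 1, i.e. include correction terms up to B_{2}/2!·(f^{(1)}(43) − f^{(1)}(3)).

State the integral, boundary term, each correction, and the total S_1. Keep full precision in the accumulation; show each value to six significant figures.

S_1 ≈ 1.12849e+09

Integral: ∫_3^43 x^5 dx = 1.05356e+09.
½[f(3) + f(43)] = ½[243.000 + 1.47008e+08] = 7.35043e+07.
Integral + boundary = 1.12706e+09.
Order-1 term: 1/12 · (1.70940e+07 − 405.000) = 1.42447e+06.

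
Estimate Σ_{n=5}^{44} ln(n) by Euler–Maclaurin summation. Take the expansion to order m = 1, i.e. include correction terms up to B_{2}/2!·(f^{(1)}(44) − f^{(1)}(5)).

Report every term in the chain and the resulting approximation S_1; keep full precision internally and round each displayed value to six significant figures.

S_1 ≈ 122.139

The integral term ∫_5^44 ln(x) dx = 119.457.
½[f(5) + f(44)] = ½[1.60944 + 3.78419] = 2.69681.
So far: 122.154.
Order-1 term: 1/12 · (0.0227273 − 0.200000) = -0.0147727.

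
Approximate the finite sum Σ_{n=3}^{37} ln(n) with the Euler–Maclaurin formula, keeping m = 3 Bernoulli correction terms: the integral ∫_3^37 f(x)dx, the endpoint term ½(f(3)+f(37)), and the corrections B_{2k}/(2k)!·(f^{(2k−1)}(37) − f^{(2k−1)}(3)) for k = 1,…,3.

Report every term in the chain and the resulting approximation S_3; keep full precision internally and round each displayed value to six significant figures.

S_3 ≈ 98.6375

Integral: ∫_3^37 ln(x) dx = 96.3081.
Boundary: ½(f(3) + f(37)) = ½(1.09861 + 3.61092) = 2.35477.
So far: 98.6629.
k=1: B_{2}/(2)! × [f^{(1)}(37) − f^{(1)}(3)] = 1/12 × (0.0270270 − 0.333333) = -0.0255255.
Running total after k=1: 98.6374.
k=2: B_{4}/(4)! × [f^{(3)}(37) − f^{(3)}(3)] = −1/720 × (3.94843e-05 − 0.0740741) = 0.000102826.
Running total after k=2: 98.6375.
k=3: B_{6}/(6)! × [f^{(5)}(37) − f^{(5)}(3)] = 1/30240 × (3.46101e-07 − 0.0987654) = -3.26604e-06.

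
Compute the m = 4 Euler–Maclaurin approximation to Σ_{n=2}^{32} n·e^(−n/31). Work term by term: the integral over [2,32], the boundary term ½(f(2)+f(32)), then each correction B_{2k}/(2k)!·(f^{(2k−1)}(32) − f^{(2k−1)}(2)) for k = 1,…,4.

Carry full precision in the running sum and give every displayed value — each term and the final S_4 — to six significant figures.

Integral: ∫_2^32 x·e^(−x/31) dx = 263.422.
Endpoint term: (f(2) + f(32))/2 = (1.87504 + 11.3985)/2 = 6.63675.
Running total after boundary: 270.059.
Order-1 term: 1/12 · (-0.0114904 − 0.877036) = -0.0740438.
Running total after k=1: 269.985.
Order-2 term: −1/720 · (0.000729358 − 0.00286376) = 2.96445e-06.
Running total after k=2: 269.985.
Order-3 term: 1/30240 · (1.53036e-06 − 5.01030e-06) = -1.15078e-10.
Running total after k=3: 269.985.
Order-4 term: −1/1209600 · (2.39517e-09 − 7.32635e-09) = 4.07670e-15.

S_4 ≈ 269.985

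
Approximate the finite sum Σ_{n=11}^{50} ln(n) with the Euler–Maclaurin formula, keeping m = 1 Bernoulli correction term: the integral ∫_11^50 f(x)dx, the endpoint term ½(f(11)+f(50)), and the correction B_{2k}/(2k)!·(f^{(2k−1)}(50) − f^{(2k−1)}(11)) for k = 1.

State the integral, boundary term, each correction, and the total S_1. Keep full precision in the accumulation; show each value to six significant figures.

S_1 ≈ 133.373

Integral: ∫_11^50 ln(x) dx = 130.224.
½[f(11) + f(50)] = ½[2.39790 + 3.91202] = 3.15496.
Running total after boundary: 133.379.
Order-1 term: 1/12 · (0.0200000 − 0.0909091) = -0.00590909.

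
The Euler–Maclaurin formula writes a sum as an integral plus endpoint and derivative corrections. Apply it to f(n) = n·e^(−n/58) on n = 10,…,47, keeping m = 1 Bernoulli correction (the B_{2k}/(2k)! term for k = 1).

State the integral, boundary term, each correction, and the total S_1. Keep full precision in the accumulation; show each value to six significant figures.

∫_10^47 x·e^(−x/58) dx evaluates to 611.140.
½[f(10) + f(47)] = ½[8.41631 + 20.9011] = 14.6587.
Integral + boundary = 625.799.
Order-1 term: 1/12 · (0.0843405 − 0.696522) = -0.0510151.

S_1 ≈ 625.748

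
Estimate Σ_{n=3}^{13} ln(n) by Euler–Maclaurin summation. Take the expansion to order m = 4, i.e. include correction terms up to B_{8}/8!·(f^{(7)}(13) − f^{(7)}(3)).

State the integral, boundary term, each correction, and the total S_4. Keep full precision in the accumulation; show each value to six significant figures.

S_4 ≈ 21.8590

∫_3^13 ln(x) dx evaluates to 20.0485.
Boundary: ½(f(3) + f(13)) = ½(1.09861 + 2.56495) = 1.83178.
So far: 21.8803.
Correction k=1: B_{2}/2! · (f^{(1)}(13) − f^{(1)}(3)) = 1/12 · (0.0769231 − 0.333333) = -0.0213675.
After k=1: 21.8589.
Correction k=2: B_{4}/4! · (f^{(3)}(13) − f^{(3)}(3)) = −1/720 · (0.000910332 − 0.0740741) = 0.000101616.
After k=2: 21.8590.
Correction k=3: B_{6}/6! · (f^{(5)}(13) − f^{(5)}(3)) = 1/30240 · (6.46390e-05 − 0.0987654) = -3.26392e-06.
After k=3: 21.8590.
Correction k=4: B_{8}/8! · (f^{(7)}(13) − f^{(7)}(3)) = −1/1209600 · (1.14744e-05 − 0.329218) = 2.72162e-07.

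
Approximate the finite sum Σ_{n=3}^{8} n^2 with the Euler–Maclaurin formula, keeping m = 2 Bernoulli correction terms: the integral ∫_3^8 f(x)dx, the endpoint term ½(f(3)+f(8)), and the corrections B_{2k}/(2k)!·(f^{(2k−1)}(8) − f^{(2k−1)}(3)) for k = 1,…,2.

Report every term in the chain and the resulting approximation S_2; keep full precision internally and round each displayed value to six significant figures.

S_2 ≈ 199.000

∫_3^8 x^2 dx evaluates to 161.667.
Boundary: ½(f(3) + f(8)) = ½(9.00000 + 64.0000) = 36.5000.
Integral + boundary = 198.167.
Correction k=1: B_{2}/2! · (f^{(1)}(8) − f^{(1)}(3)) = 1/12 · (16.0000 − 6.00000) = 0.833333.
After k=1: 199.000.
Correction k=2: B_{4}/4! · (f^{(3)}(8) − f^{(3)}(3)) = −1/720 · (0.00000 − 0.00000) = 0.00000.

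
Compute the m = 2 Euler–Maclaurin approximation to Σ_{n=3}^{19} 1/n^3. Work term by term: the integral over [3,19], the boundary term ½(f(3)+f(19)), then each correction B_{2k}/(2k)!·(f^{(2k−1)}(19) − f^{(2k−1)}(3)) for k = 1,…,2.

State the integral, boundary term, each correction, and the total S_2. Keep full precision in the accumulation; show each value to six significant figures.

∫_3^19 1/x^3 dx evaluates to 0.0541705.
Boundary: ½(f(3) + f(19)) = ½(0.0370370 + 0.000145794) = 0.0185914.
Integral + boundary = 0.0727619.
Order-1 term: 1/12 · (-2.30201e-05 − (-0.0370370)) = 0.00308450.
Partial sum through k=1: 0.0758464.
Order-2 term: −1/720 · (-1.27535e-06 − (-0.0823045)) = -0.000114310.

S_2 ≈ 0.0757321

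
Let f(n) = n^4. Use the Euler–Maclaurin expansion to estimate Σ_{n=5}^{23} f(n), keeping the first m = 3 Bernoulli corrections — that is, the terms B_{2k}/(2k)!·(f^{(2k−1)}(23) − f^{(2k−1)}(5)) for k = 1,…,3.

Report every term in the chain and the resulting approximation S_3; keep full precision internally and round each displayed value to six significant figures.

The integral term ∫_5^23 x^4 dx = 1.28664e+06.
½[f(5) + f(23)] = ½[625.000 + 279841] = 140233.
Running total after boundary: 1.42688e+06.
Order-1 term: 1/12 · (48668.0 − 500.000) = 4014.00.
Running total after k=1: 1.43089e+06.
Order-2 term: −1/720 · (552.000 − 120.000) = -0.600000.
Running total after k=2: 1.43089e+06.
Order-3 term: 1/30240 · (0.00000 − 0.00000) = 0.00000.

S_3 ≈ 1.43089e+06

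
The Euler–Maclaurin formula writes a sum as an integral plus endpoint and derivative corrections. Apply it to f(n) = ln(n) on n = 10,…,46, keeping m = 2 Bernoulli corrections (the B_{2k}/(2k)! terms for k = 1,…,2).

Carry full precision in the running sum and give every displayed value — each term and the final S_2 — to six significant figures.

The integral term ∫_10^46 ln(x) dx = 117.092.
Endpoint term: (f(10) + f(46))/2 = (2.30259 + 3.82864)/2 = 3.06561.
So far: 120.157.
Order-1 term: 1/12 · (0.0217391 − 0.100000) = -0.00652174.
After k=1: 120.151.
Order-2 term: −1/720 · (2.05474e-05 − 0.00200000) = 2.74924e-06.

S_2 ≈ 120.151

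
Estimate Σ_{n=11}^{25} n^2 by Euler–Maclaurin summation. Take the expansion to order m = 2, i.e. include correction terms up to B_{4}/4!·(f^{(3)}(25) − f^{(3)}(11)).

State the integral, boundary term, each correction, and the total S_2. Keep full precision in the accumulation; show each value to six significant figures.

S_2 ≈ 5140.00

∫_11^25 x^2 dx evaluates to 4764.67.
Endpoint term: (f(11) + f(25))/2 = (121.000 + 625.000)/2 = 373.000.
So far: 5137.67.
k=1: B_{2}/(2)! × [f^{(1)}(25) − f^{(1)}(11)] = 1/12 × (50.0000 − 22.0000) = 2.33333.
Running total after k=1: 5140.00.
k=2: B_{4}/(4)! × [f^{(3)}(25) − f^{(3)}(11)] = −1/720 × (0.00000 − 0.00000) = 0.00000.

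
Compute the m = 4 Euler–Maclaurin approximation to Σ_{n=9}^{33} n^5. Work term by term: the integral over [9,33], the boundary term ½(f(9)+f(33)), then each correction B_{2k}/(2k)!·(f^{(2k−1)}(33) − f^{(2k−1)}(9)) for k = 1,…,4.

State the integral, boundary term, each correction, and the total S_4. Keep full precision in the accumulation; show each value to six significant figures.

The integral term ∫_9^33 x^5 dx = 2.15156e+08.
Endpoint term: (f(9) + f(33))/2 = (59049.0 + 3.91354e+07)/2 = 1.95972e+07.
So far: 2.34753e+08.
Order-1 term: 1/12 · (5.92960e+06 − 32805.0) = 491400.
Partial sum through k=1: 2.35245e+08.
Order-2 term: −1/720 · (65340.0 − 4860.00) = -84.0000.
Partial sum through k=2: 2.35245e+08.
Order-3 term: 1/30240 · (120.000 − 120.000) = 0.00000.
Partial sum through k=3: 2.35245e+08.
Order-4 term: −1/1209600 · (0.00000 − 0.00000) = 0.00000.

S_4 ≈ 2.35245e+08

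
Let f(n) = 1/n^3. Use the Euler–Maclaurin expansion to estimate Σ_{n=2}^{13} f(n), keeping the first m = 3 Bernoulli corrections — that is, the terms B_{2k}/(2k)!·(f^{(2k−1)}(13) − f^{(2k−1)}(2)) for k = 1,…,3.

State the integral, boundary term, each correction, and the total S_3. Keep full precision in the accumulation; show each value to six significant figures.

The integral term ∫_2^13 1/x^3 dx = 0.122041.
Endpoint term: (f(2) + f(13))/2 = (0.125000 + 0.000455166)/2 = 0.0627276.
Running total after boundary: 0.184769.
Order-1 term: 1/12 · (-0.000105038 − (-0.187500)) = 0.0156162.
After k=1: 0.200385.
Order-2 term: −1/720 · (-1.24306e-05 − (-0.937500)) = -0.00130207.
After k=2: 0.199083.
Order-3 term: 1/30240 · (-3.08925e-06 − (-9.84375)) = 0.000325521.

S_3 ≈ 0.199409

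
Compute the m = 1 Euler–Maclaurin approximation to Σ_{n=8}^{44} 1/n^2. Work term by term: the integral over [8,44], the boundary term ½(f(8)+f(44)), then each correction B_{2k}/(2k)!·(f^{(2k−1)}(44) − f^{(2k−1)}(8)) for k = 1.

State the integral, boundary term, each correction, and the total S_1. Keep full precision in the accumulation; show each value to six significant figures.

Integral: ∫_8^44 1/x^2 dx = 0.102273.
Endpoint term: (f(8) + f(44))/2 = (0.0156250 + 0.000516529)/2 = 0.00807076.
Integral + boundary = 0.110343.
Correction k=1: B_{2}/2! · (f^{(1)}(44) − f^{(1)}(8)) = 1/12 · (-2.34786e-05 − (-0.00390625)) = 0.000323564.

S_1 ≈ 0.110667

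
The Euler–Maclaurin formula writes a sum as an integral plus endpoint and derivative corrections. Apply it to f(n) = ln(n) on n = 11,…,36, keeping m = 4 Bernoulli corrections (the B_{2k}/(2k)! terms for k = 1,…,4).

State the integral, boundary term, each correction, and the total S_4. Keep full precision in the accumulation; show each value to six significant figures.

S_4 ≈ 80.6153

Integral: ∫_11^36 ln(x) dx = 77.6298.
Endpoint term: (f(11) + f(36))/2 = (2.39790 + 3.58352)/2 = 2.99071.
Running total after boundary: 80.6205.
Correction k=1: B_{2}/2! · (f^{(1)}(36) − f^{(1)}(11)) = 1/12 · (0.0277778 − 0.0909091) = -0.00526094.
Partial sum through k=1: 80.6153.
Correction k=2: B_{4}/4! · (f^{(3)}(36) − f^{(3)}(11)) = −1/720 · (4.28669e-05 − 0.00150263) = 2.02745e-06.
Partial sum through k=2: 80.6153.
Correction k=3: B_{6}/6! · (f^{(5)}(36) − f^{(5)}(11)) = 1/30240 · (3.96916e-07 − 0.000149021) = -4.91482e-09.
Partial sum through k=3: 80.6153.
Correction k=4: B_{8}/8! · (f^{(7)}(36) − f^{(7)}(11)) = −1/1209600 · (9.18787e-09 − 3.69474e-05) = 3.05375e-11.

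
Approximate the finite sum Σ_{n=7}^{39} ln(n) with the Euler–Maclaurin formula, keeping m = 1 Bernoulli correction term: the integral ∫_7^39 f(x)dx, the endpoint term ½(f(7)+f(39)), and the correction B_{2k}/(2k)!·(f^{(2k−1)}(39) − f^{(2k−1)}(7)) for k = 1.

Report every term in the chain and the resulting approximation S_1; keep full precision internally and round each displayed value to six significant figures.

S_1 ≈ 100.053

∫_7^39 ln(x) dx evaluates to 97.2575.
Boundary: ½(f(7) + f(39)) = ½(1.94591 + 3.66356) = 2.80474.
So far: 100.062.
k=1: B_{2}/(2)! × [f^{(1)}(39) − f^{(1)}(7)] = 1/12 × (0.0256410 − 0.142857) = -0.00976801.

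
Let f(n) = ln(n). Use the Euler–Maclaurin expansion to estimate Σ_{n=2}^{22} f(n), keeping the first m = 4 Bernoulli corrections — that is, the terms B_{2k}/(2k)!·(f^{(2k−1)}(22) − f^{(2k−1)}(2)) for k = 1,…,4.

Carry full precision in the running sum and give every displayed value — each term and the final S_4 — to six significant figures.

S_4 ≈ 48.4712

The integral term ∫_2^22 ln(x) dx = 46.6166.
½[f(2) + f(22)] = ½[0.693147 + 3.09104] = 1.89209.
Running total after boundary: 48.5087.
k=1: B_{2}/(2)! × [f^{(1)}(22) − f^{(1)}(2)] = 1/12 × (0.0454545 − 0.500000) = -0.0378788.
Partial sum through k=1: 48.4709.
k=2: B_{4}/(4)! × [f^{(3)}(22) − f^{(3)}(2)] = −1/720 × (0.000187829 − 0.250000) = 0.000346961.
Partial sum through k=2: 48.4712.
k=3: B_{6}/(6)! × [f^{(5)}(22) − f^{(5)}(2)] = 1/30240 × (4.65691e-06 − 0.750000) = -2.48014e-05.
Partial sum through k=3: 48.4712.
k=4: B_{8}/(8)! × [f^{(7)}(22) − f^{(7)}(2)] = −1/1209600 × (2.88651e-07 − 5.62500) = 4.65030e-06.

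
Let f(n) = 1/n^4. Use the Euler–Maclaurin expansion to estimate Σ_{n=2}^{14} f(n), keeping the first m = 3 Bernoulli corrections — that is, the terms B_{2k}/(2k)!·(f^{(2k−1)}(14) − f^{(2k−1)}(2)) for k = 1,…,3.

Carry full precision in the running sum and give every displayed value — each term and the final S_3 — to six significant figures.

The integral term ∫_2^14 1/x^4 dx = 0.0415452.
½[f(2) + f(14)] = ½[0.0625000 + 2.60308e-05] = 0.0312630.
So far: 0.0728082.
Correction k=1: B_{2}/2! · (f^{(1)}(14) − f^{(1)}(2)) = 1/12 · (-7.43738e-06 − (-0.125000)) = 0.0104160.
Running total after k=1: 0.0832243.
Correction k=2: B_{4}/4! · (f^{(3)}(14) − f^{(3)}(2)) = −1/720 · (-1.13837e-06 − (-0.937500)) = -0.00130208.
Running total after k=2: 0.0819222.
Correction k=3: B_{6}/6! · (f^{(5)}(14) − f^{(5)}(2)) = 1/30240 · (-3.25250e-07 − (-13.1250)) = 0.000434028.

S_3 ≈ 0.0823562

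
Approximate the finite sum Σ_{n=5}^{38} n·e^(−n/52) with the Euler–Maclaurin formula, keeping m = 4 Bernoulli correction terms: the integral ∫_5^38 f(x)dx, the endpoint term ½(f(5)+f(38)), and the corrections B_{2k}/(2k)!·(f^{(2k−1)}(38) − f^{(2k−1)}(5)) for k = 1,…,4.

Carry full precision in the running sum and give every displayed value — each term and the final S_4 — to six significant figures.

S_4 ≈ 450.036

Integral: ∫_5^38 x·e^(−x/52) dx = 438.673.
Boundary: ½(f(5) + f(38)) = ½(4.54162 + 18.2985) = 11.4200.
Running total after boundary: 450.093.
Order-1 term: 1/12 · (0.129645 − 0.820985) = -0.0576117.
After k=1: 450.036.
Order-2 term: −1/720 · (0.000404113 − 0.000975456) = 7.93532e-07.
After k=2: 450.036.
Order-3 term: 1/30240 · (2.81169e-07 − 6.09206e-07) = -1.08478e-11.
After k=3: 450.036.
Order-4 term: −1/1209600 · (1.52695e-10 − 3.17185e-10) = 1.35987e-16.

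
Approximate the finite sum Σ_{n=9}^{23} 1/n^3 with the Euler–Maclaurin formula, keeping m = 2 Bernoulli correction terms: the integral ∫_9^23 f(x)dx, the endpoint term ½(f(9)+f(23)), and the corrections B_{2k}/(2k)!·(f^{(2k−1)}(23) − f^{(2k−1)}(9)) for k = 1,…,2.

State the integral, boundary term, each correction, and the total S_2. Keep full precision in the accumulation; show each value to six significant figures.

S_2 ≈ 0.00599168

Integral: ∫_9^23 1/x^3 dx = 0.00522766.
Endpoint term: (f(9) + f(23))/2 = (0.00137174 + 8.21895e-05)/2 = 0.000726966.
Integral + boundary = 0.00595463.
Correction k=1: B_{2}/2! · (f^{(1)}(23) − f^{(1)}(9)) = 1/12 · (-1.07204e-05 − (-0.000457247)) = 3.72106e-05.
Partial sum through k=1: 0.00599184.
Correction k=2: B_{4}/4! · (f^{(3)}(23) − f^{(3)}(9)) = −1/720 · (-4.05307e-07 − (-0.000112901)) = -1.56243e-07.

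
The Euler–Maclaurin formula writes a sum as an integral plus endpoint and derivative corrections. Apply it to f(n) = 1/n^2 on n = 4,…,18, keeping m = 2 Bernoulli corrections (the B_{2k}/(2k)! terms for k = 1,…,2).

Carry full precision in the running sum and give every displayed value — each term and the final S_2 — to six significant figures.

S_2 ≈ 0.229781

∫_4^18 1/x^2 dx evaluates to 0.194444.
Endpoint term: (f(4) + f(18))/2 = (0.0625000 + 0.00308642)/2 = 0.0327932.
So far: 0.227238.
Order-1 term: 1/12 · (-0.000342936 − (-0.0312500)) = 0.00257559.
After k=1: 0.229813.
Order-2 term: −1/720 · (-1.27013e-05 − (-0.0234375)) = -3.25344e-05.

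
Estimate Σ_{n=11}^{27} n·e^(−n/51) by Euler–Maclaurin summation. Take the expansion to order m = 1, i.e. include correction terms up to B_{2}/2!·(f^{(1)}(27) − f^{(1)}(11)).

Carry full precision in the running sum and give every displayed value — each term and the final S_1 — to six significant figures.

Integral: ∫_11^27 x·e^(−x/51) dx = 205.686.
Endpoint term: (f(11) + f(27))/2 = (8.86587 + 15.9017)/2 = 12.3838.
Running total after boundary: 218.070.
k=1: B_{2}/(2)! × [f^{(1)}(27) − f^{(1)}(11)] = 1/12 × (0.277154 − 0.632148) = -0.0295828.

S_1 ≈ 218.040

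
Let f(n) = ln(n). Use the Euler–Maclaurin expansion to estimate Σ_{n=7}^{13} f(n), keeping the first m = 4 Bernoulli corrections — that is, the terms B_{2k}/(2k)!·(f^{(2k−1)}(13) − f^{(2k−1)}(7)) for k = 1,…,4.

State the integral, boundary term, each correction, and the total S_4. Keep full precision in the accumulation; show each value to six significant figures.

S_4 ≈ 15.9729

Integral: ∫_7^13 ln(x) dx = 13.7230.
Boundary: ½(f(7) + f(13)) = ½(1.94591 + 2.56495) = 2.25543.
Running total after boundary: 15.9784.
Correction k=1: B_{2}/2! · (f^{(1)}(13) − f^{(1)}(7)) = 1/12 · (0.0769231 − 0.142857) = -0.00549451.
After k=1: 15.9729.
Correction k=2: B_{4}/4! · (f^{(3)}(13) − f^{(3)}(7)) = −1/720 · (0.000910332 − 0.00583090) = 6.83413e-06.
After k=2: 15.9729.
Correction k=3: B_{6}/6! · (f^{(5)}(13) − f^{(5)}(7)) = 1/30240 · (6.46390e-05 − 0.00142798) = -4.50839e-08.
After k=3: 15.9729.
Correction k=4: B_{8}/8! · (f^{(7)}(13) − f^{(7)}(7)) = −1/1209600 · (1.14744e-05 − 0.000874271) = 7.13291e-10.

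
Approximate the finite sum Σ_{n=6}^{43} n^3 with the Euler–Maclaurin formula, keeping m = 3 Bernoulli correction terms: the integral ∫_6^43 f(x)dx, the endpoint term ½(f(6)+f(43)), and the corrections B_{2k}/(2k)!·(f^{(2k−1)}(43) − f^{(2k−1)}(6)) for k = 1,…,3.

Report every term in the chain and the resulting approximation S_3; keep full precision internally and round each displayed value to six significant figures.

∫_6^43 x^3 dx evaluates to 854376.
Endpoint term: (f(6) + f(43))/2 = (216.000 + 79507.0)/2 = 39861.5.
So far: 894238.
k=1: B_{2}/(2)! × [f^{(1)}(43) − f^{(1)}(6)] = 1/12 × (5547.00 − 108.000) = 453.250.
Running total after k=1: 894691.
k=2: B_{4}/(4)! × [f^{(3)}(43) − f^{(3)}(6)] = −1/720 × (6.00000 − 6.00000) = 0.00000.
Running total after k=2: 894691.
k=3: B_{6}/(6)! × [f^{(5)}(43) − f^{(5)}(6)] = 1/30240 × (0.00000 − 0.00000) = 0.00000.

S_3 ≈ 894691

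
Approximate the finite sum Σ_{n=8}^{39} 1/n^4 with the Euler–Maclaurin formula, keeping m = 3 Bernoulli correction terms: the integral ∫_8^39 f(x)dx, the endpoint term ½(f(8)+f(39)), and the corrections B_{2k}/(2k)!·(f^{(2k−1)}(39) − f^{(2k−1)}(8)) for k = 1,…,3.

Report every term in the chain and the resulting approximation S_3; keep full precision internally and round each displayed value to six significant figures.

∫_8^39 1/x^4 dx evaluates to 0.000645422.
Endpoint term: (f(8) + f(39))/2 = (0.000244141 + 4.32257e-07)/2 = 0.000122286.
Running total after boundary: 0.000767709.
Order-1 term: 1/12 · (-4.43340e-08 − (-0.000122070)) = 1.01688e-05.
After k=1: 0.000777878.
Order-2 term: −1/720 · (-8.74438e-10 − (-5.72205e-05)) = -7.94716e-08.
After k=2: 0.000777798.
Order-3 term: 1/30240 · (-3.21950e-11 − (-5.00679e-05)) = 1.65568e-09.

S_3 ≈ 0.000777800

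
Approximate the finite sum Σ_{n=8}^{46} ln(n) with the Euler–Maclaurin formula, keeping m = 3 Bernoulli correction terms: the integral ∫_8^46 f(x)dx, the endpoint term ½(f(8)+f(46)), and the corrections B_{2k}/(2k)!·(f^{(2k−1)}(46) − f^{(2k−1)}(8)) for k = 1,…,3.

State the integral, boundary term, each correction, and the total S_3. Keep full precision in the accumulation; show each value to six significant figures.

Integral: ∫_8^46 ln(x) dx = 121.482.
½[f(8) + f(46)] = ½[2.07944 + 3.82864] = 2.95404.
Integral + boundary = 124.436.
Order-1 term: 1/12 · (0.0217391 − 0.125000) = -0.00860507.
After k=1: 124.427.
Order-2 term: −1/720 · (2.05474e-05 − 0.00390625) = 5.39681e-06.
After k=2: 124.427.
Order-3 term: 1/30240 · (1.16526e-07 − 0.000732422) = -2.42164e-08.

S_3 ≈ 124.427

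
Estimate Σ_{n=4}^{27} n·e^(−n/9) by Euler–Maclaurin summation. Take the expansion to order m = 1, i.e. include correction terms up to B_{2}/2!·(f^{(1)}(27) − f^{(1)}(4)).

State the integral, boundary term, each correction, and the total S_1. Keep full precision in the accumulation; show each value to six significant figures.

∫_4^27 x·e^(−x/9) dx evaluates to 58.8871.
Endpoint term: (f(4) + f(27))/2 = (2.56472 + 1.34425)/2 = 1.95449.
Integral + boundary = 60.8416.
k=1: B_{2}/(2)! × [f^{(1)}(27) − f^{(1)}(4)] = 1/12 × (-0.0995741 − 0.356211) = -0.0379821.

S_1 ≈ 60.8036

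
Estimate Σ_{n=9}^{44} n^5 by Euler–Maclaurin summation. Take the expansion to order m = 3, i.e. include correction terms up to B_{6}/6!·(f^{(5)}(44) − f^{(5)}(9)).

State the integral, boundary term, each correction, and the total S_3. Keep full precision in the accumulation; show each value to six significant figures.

S_3 ≈ 1.29334e+09

The integral term ∫_9^44 x^5 dx = 1.20930e+09.
½[f(9) + f(44)] = ½[59049.0 + 1.64916e+08] = 8.24876e+07.
So far: 1.29178e+09.
k=1: B_{2}/(2)! × [f^{(1)}(44) − f^{(1)}(9)] = 1/12 × (1.87405e+07 − 32805.0) = 1.55897e+06.
Running total after k=1: 1.29334e+09.
k=2: B_{4}/(4)! × [f^{(3)}(44) − f^{(3)}(9)] = −1/720 × (116160 − 4860.00) = -154.583.
Running total after k=2: 1.29334e+09.
k=3: B_{6}/(6)! × [f^{(5)}(44) − f^{(5)}(9)] = 1/30240 × (120.000 − 120.000) = 0.00000.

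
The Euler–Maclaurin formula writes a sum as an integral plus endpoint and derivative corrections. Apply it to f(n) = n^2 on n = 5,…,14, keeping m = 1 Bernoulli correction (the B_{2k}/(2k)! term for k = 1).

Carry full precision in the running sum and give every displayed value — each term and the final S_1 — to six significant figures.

S_1 ≈ 985.000

Integral: ∫_5^14 x^2 dx = 873.000.
Endpoint term: (f(5) + f(14))/2 = (25.0000 + 196.000)/2 = 110.500.
Running total after boundary: 983.500.
Correction k=1: B_{2}/2! · (f^{(1)}(14) − f^{(1)}(5)) = 1/12 · (28.0000 − 10.0000) = 1.50000.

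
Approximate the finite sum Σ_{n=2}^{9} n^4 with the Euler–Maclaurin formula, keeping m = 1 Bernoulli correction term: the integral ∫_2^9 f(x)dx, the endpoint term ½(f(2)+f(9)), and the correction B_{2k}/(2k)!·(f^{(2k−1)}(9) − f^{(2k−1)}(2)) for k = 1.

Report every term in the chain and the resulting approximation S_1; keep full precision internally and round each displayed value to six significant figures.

The integral term ∫_2^9 x^4 dx = 11803.4.
Boundary: ½(f(2) + f(9)) = ½(16.0000 + 6561.00) = 3288.50.
Running total after boundary: 15091.9.
k=1: B_{2}/(2)! × [f^{(1)}(9) − f^{(1)}(2)] = 1/12 × (2916.00 − 32.0000) = 240.333.

S_1 ≈ 15332.2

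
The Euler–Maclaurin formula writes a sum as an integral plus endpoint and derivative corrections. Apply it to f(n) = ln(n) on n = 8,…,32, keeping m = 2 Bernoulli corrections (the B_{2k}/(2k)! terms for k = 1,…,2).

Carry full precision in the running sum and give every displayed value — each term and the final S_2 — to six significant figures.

The integral term ∫_8^32 ln(x) dx = 70.2680.
Boundary: ½(f(8) + f(32)) = ½(2.07944 + 3.46574) = 2.77259.
Running total after boundary: 73.0406.
Correction k=1: B_{2}/2! · (f^{(1)}(32) − f^{(1)}(8)) = 1/12 · (0.0312500 − 0.125000) = -0.00781250.
Partial sum through k=1: 73.0328.
Correction k=2: B_{4}/4! · (f^{(3)}(32) − f^{(3)}(8)) = −1/720 · (6.10352e-05 − 0.00390625) = 5.34058e-06.

S_2 ≈ 73.0328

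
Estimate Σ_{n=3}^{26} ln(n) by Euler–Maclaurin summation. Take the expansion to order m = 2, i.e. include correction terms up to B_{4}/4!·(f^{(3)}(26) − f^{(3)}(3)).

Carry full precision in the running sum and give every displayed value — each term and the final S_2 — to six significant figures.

S_2 ≈ 60.5686

The integral term ∫_3^26 ln(x) dx = 58.4147.
½[f(3) + f(26)] = ½[1.09861 + 3.25810] = 2.17835.
Running total after boundary: 60.5930.
Order-1 term: 1/12 · (0.0384615 − 0.333333) = -0.0245726.
Running total after k=1: 60.5685.
Order-2 term: −1/720 · (0.000113792 − 0.0740741) = 0.000102723.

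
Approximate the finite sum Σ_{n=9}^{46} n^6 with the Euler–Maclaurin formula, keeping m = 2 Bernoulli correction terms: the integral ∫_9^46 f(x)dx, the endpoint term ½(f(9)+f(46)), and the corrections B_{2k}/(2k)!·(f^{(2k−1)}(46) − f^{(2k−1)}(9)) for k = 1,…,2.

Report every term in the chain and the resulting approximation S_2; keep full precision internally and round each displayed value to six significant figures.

∫_9^46 x^6 dx evaluates to 6.22590e+10.
Endpoint term: (f(9) + f(46))/2 = (531441 + 9.47430e+09)/2 = 4.73741e+09.
So far: 6.69964e+10.
k=1: B_{2}/(2)! × [f^{(1)}(46) − f^{(1)}(9)] = 1/12 × (1.23578e+09 − 354294) = 1.02952e+08.
Running total after k=1: 6.70993e+10.
k=2: B_{4}/(4)! × [f^{(3)}(46) − f^{(3)}(9)] = −1/720 × (1.16803e+07 − 87480.0) = -16101.2.

S_2 ≈ 6.70993e+10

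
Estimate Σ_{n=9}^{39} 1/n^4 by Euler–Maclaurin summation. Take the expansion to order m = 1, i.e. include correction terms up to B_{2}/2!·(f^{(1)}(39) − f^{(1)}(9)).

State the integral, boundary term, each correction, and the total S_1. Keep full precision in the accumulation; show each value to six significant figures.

S_1 ≈ 0.000533693

The integral term ∫_9^39 1/x^4 dx = 0.000451628.
½[f(9) + f(39)] = ½[0.000152416 + 4.32257e-07] = 7.64240e-05.
Running total after boundary: 0.000528052.
Correction k=1: B_{2}/2! · (f^{(1)}(39) − f^{(1)}(9)) = 1/12 · (-4.43340e-08 − (-6.77404e-05)) = 5.64133e-06.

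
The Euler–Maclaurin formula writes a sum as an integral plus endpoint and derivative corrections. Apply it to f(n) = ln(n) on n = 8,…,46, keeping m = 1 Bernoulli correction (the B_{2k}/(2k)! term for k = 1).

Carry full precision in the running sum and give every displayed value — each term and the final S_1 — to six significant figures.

The integral term ∫_8^46 ln(x) dx = 121.482.
Endpoint term: (f(8) + f(46))/2 = (2.07944 + 3.82864)/2 = 2.95404.
Running total after boundary: 124.436.
Order-1 term: 1/12 · (0.0217391 − 0.125000) = -0.00860507.

S_1 ≈ 124.427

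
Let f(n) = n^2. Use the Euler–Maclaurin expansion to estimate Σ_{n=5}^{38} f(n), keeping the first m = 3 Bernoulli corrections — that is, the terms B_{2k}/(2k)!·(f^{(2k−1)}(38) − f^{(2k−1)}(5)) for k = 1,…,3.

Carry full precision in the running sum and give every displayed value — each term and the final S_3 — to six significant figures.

S_3 ≈ 18989.0

Integral: ∫_5^38 x^2 dx = 18249.0.
Endpoint term: (f(5) + f(38))/2 = (25.0000 + 1444.00)/2 = 734.500.
So far: 18983.5.
Order-1 term: 1/12 · (76.0000 − 10.0000) = 5.50000.
After k=1: 18989.0.
Order-2 term: −1/720 · (0.00000 − 0.00000) = 0.00000.
After k=2: 18989.0.
Order-3 term: 1/30240 · (0.00000 − 0.00000) = 0.00000.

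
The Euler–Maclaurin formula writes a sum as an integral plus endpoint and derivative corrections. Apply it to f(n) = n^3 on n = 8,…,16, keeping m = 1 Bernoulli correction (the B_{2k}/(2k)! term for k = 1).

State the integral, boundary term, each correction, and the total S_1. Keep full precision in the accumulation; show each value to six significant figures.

∫_8^16 x^3 dx evaluates to 15360.0.
½[f(8) + f(16)] = ½[512.000 + 4096.00] = 2304.00.
Integral + boundary = 17664.0.
Order-1 term: 1/12 · (768.000 − 192.000) = 48.0000.

S_1 ≈ 17712.0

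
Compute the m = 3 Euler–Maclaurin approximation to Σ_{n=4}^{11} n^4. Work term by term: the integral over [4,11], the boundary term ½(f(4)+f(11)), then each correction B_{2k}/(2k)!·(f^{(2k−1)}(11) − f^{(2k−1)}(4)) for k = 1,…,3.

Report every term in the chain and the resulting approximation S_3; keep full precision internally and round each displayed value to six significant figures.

∫_4^11 x^4 dx evaluates to 32005.4.
Endpoint term: (f(4) + f(11))/2 = (256.000 + 14641.0)/2 = 7448.50.
Running total after boundary: 39453.9.
Correction k=1: B_{2}/2! · (f^{(1)}(11) − f^{(1)}(4)) = 1/12 · (5324.00 − 256.000) = 422.333.
Partial sum through k=1: 39876.2.
Correction k=2: B_{4}/4! · (f^{(3)}(11) − f^{(3)}(4)) = −1/720 · (264.000 − 96.0000) = -0.233333.
Partial sum through k=2: 39876.0.
Correction k=3: B_{6}/6! · (f^{(5)}(11) − f^{(5)}(4)) = 1/30240 · (0.00000 − 0.00000) = 0.00000.

S_3 ≈ 39876.0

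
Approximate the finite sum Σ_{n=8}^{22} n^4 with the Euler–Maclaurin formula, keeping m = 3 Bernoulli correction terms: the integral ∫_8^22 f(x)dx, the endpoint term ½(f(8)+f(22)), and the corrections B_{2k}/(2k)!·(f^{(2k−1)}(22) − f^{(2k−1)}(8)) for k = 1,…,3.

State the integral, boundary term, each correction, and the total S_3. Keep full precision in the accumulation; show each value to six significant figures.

S_3 ≈ 1.14673e+06

Integral: ∫_8^22 x^4 dx = 1.02417e+06.
½[f(8) + f(22)] = ½[4096.00 + 234256] = 119176.
Running total after boundary: 1.14335e+06.
k=1: B_{2}/(2)! × [f^{(1)}(22) − f^{(1)}(8)] = 1/12 × (42592.0 − 2048.00) = 3378.67.
After k=1: 1.14673e+06.
k=2: B_{4}/(4)! × [f^{(3)}(22) − f^{(3)}(8)] = −1/720 × (528.000 − 192.000) = -0.466667.
After k=2: 1.14673e+06.
k=3: B_{6}/(6)! × [f^{(5)}(22) − f^{(5)}(8)] = 1/30240 × (0.00000 − 0.00000) = 0.00000.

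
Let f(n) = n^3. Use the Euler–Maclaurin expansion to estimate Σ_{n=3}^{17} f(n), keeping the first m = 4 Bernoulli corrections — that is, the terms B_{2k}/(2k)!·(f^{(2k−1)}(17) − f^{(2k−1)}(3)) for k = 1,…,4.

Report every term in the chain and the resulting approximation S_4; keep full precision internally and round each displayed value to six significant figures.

The integral term ∫_3^17 x^3 dx = 20860.0.
Endpoint term: (f(3) + f(17))/2 = (27.0000 + 4913.00)/2 = 2470.00.
Running total after boundary: 23330.0.
Order-1 term: 1/12 · (867.000 − 27.0000) = 70.0000.
Running total after k=1: 23400.0.
Order-2 term: −1/720 · (6.00000 − 6.00000) = 0.00000.
Running total after k=2: 23400.0.
Order-3 term: 1/30240 · (0.00000 − 0.00000) = 0.00000.
Running total after k=3: 23400.0.
Order-4 term: −1/1209600 · (0.00000 − 0.00000) = 0.00000.

S_4 ≈ 23400.0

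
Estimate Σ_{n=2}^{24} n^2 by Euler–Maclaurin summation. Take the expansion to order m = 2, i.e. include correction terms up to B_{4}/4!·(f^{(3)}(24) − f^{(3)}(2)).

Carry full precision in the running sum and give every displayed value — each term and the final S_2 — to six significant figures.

S_2 ≈ 4899.00

Integral: ∫_2^24 x^2 dx = 4605.33.
½[f(2) + f(24)] = ½[4.00000 + 576.000] = 290.000.
Integral + boundary = 4895.33.
Order-1 term: 1/12 · (48.0000 − 4.00000) = 3.66667.
After k=1: 4899.00.
Order-2 term: −1/720 · (0.00000 − 0.00000) = 0.00000.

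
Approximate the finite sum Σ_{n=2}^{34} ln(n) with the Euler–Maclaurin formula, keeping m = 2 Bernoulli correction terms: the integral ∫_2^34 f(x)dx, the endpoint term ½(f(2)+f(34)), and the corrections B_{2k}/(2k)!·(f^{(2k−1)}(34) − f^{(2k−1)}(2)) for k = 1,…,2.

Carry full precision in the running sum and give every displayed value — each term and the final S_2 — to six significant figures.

The integral term ∫_2^34 ln(x) dx = 86.5100.
Boundary: ½(f(2) + f(34)) = ½(0.693147 + 3.52636) = 2.10975.
So far: 88.6197.
Correction k=1: B_{2}/2! · (f^{(1)}(34) − f^{(1)}(2)) = 1/12 · (0.0294118 − 0.500000) = -0.0392157.
Partial sum through k=1: 88.5805.
Correction k=2: B_{4}/4! · (f^{(3)}(34) − f^{(3)}(2)) = −1/720 · (5.08854e-05 − 0.250000) = 0.000347152.

S_2 ≈ 88.5808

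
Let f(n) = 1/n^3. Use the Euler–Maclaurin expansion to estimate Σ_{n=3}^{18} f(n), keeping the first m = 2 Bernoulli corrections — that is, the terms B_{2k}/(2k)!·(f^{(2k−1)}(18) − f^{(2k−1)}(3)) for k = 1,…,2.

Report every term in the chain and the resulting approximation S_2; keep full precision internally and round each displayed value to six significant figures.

Integral: ∫_3^18 1/x^3 dx = 0.0540123.
½[f(3) + f(18)] = ½[0.0370370 + 0.000171468] = 0.0186043.
Integral + boundary = 0.0726166.
Order-1 term: 1/12 · (-2.85780e-05 − (-0.0370370)) = 0.00308404.
After k=1: 0.0757006.
Order-2 term: −1/720 · (-1.76407e-06 − (-0.0823045)) = -0.000114309.

S_2 ≈ 0.0755863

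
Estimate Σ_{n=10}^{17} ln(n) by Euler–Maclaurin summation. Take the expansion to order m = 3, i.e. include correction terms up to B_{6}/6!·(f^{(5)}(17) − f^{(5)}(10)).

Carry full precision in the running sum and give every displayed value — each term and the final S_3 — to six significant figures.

The integral term ∫_10^17 ln(x) dx = 18.1388.
Boundary: ½(f(10) + f(17)) = ½(2.30259 + 2.83321) = 2.56790.
Integral + boundary = 20.7067.
Order-1 term: 1/12 · (0.0588235 − 0.100000) = -0.00343137.
Partial sum through k=1: 20.7032.
Order-2 term: −1/720 · (0.000407083 − 0.00200000) = 2.21238e-06.
Partial sum through k=2: 20.7032.
Order-3 term: 1/30240 · (1.69031e-05 − 0.000240000) = -7.37754e-09.

S_3 ≈ 20.7032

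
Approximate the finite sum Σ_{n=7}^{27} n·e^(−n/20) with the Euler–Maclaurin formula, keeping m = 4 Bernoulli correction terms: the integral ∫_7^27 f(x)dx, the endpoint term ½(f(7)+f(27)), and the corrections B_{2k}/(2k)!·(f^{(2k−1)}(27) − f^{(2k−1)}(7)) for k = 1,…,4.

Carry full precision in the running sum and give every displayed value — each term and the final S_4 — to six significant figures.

S_4 ≈ 142.766

∫_7^27 x·e^(−x/20) dx evaluates to 136.846.
Endpoint term: (f(7) + f(27))/2 = (4.93282 + 6.99949)/2 = 5.96615.
Running total after boundary: 142.812.
Order-1 term: 1/12 · (-0.0907341 − 0.458047) = -0.0457318.
After k=1: 142.766.
Order-2 term: −1/720 · (0.00106937 − 0.00466856) = 4.99888e-06.
After k=2: 142.766.
Order-3 term: 1/30240 · (5.91392e-06 − 2.04800e-05) = -4.81683e-10.
After k=3: 142.766.
Order-4 term: −1/1209600 · (2.28861e-08 − 7.32215e-08) = 4.16133e-14.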